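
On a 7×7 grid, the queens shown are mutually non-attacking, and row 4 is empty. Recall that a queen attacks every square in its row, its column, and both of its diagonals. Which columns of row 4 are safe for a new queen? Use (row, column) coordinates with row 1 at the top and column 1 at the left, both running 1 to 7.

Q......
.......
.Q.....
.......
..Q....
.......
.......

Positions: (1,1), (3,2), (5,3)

(1,1) attacks row 4 at column 1 and diagonals 4.
(3,2) attacks row 4 at column 2 and diagonals 1, 3.
(5,3) attacks row 4 at column 3 and diagonals 2, 4.
Attacked columns: {1, 2, 3, 4}. Safe: {5, 6, 7}.

columns 5, 6, 7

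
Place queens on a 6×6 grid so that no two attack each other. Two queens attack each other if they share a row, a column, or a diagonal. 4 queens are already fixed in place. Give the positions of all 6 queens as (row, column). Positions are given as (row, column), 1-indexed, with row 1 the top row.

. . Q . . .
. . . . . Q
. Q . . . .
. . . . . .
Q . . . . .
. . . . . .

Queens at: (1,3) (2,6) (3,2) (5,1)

Row 4: attacked by (1,3)→{3,6}; (2,6)→{4,6}; (3,2)→{1,2,3}; (5,1)→{1,2}. Safe: 5. Place at column 5.
Row 6: attacked by (1,3)→{3}; (2,6)→{2,6}; (3,2)→{2,5}; (4,5)→{3,5}; (5,1)→{1,2}. Safe: 4. Place at column 4.
Columns [3, 6, 2, 5, 1, 4], r−c [-2, -4, 1, -1, 4, 2], r+c [4, 8, 5, 9, 6, 10] are all distinct, so no two queens attack.

(1,3) (2,6) (3,2) (4,5) (5,1) (6,4)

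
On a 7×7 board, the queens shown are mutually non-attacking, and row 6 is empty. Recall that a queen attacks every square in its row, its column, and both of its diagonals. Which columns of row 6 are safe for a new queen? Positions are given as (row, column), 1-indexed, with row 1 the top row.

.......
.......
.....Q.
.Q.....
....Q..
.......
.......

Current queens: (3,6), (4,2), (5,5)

columns 1, 7

(3,6) attacks row 6 at column 6 and diagonals 3.
(4,2) attacks row 6 at column 2 and diagonals 4.
(5,5) attacks row 6 at column 5 and diagonals 4, 6.
Attacked columns: {2, 3, 4, 5, 6}. Safe: {1, 7}.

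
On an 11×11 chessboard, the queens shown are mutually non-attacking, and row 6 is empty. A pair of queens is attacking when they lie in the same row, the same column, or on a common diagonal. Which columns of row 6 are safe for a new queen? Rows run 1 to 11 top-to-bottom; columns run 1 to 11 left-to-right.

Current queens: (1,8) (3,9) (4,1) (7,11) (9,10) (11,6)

columns 2, 4, 5

(1,8) attacks row 6 at column 8 and diagonals 3.
(3,9) attacks row 6 at column 9 and diagonals 6.
(4,1) attacks row 6 at column 1 and diagonals 3.
(7,11) attacks row 6 at column 11 and diagonals 10.
(9,10) attacks row 6 at column 10 and diagonals 7.
(11,6) attacks row 6 at column 6 and diagonals 1, 11.
Attacked columns: {1, 3, 6, 7, 8, 9, 10, 11}. Safe: {2, 4, 5}.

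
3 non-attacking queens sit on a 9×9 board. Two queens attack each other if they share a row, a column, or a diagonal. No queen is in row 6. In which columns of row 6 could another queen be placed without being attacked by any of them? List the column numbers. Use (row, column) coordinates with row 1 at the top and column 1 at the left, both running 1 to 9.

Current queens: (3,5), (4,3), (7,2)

columns 4, 6, 7, 9

(3,5) attacks row 6 at column 5 and diagonals 2, 8.
(4,3) attacks row 6 at column 3 and diagonals 1, 5.
(7,2) attacks row 6 at column 2 and diagonals 1, 3.
Attacked columns: {1, 2, 3, 5, 8}. Safe: {4, 6, 7, 9}.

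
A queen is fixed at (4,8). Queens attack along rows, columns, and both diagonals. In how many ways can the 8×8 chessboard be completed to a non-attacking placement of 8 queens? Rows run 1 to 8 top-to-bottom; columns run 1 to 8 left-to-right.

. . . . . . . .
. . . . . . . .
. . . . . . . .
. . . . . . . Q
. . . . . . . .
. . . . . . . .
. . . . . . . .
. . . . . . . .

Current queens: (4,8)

18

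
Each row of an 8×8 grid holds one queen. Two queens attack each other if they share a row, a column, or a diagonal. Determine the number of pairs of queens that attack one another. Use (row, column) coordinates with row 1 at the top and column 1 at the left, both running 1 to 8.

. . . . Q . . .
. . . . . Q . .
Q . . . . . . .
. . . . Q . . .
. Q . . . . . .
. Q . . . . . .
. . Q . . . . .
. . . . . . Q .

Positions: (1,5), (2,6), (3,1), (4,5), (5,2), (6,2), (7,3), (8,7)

5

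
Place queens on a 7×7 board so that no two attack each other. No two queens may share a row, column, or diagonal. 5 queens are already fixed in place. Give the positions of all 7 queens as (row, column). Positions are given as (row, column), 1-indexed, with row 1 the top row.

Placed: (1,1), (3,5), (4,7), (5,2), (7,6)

(1,1) (2,3) (3,5) (4,7) (5,2) (6,4) (7,6)

Row 2: attacked by (1,1)→{1,2}; (3,5)→{4,5,6}; (4,7)→{5,7}; (5,2)→{2,5}; (7,6)→{1,6}. Safe: 3. Place at column 3.
Row 6: attacked by (1,1)→{1,6}; (2,3)→{3,7}; (3,5)→{2,5}; (4,7)→{5,7}; (5,2)→{1,2,3}; (7,6)→{5,6,7}. Safe: 4. Place at column 4.
Columns [1, 3, 5, 7, 2, 4, 6], r−c [0, -1, -2, -3, 3, 2, 1], r+c [2, 5, 8, 11, 7, 10, 13] are all distinct, so no two queens attack.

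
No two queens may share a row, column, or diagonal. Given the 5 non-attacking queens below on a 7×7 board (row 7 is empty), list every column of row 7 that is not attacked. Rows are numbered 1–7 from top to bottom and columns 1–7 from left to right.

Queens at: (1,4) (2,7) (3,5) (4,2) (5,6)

(1,4) attacks row 7 at column 4.
(2,7) attacks row 7 at column 7 and diagonals 2.
(3,5) attacks row 7 at column 5 and diagonals 1.
(4,2) attacks row 7 at column 2 and diagonals 5.
(5,6) attacks row 7 at column 6 and diagonals 4.
Attacked columns: {1, 2, 4, 5, 6, 7}. Safe: {3}.

columns 3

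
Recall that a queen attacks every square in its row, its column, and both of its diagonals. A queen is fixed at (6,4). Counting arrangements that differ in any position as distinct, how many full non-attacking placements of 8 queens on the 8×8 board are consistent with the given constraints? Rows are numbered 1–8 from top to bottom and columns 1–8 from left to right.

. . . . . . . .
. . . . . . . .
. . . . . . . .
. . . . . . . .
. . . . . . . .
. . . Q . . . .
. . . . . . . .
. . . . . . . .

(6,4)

Branch on row 1: col 1 → 2; col 2 → 2; col 3 → 3; col 5 → 1; col 6 → 2; col 7 → 2; col 8 → 0.
Sum: 2 + 2 + 3 + 1 + 2 + 2 + 0 = 12.

12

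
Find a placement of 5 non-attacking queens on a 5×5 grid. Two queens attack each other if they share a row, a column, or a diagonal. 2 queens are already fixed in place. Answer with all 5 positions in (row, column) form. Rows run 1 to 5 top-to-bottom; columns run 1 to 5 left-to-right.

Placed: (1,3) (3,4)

(1,3) (2,1) (3,4) (4,2) (5,5)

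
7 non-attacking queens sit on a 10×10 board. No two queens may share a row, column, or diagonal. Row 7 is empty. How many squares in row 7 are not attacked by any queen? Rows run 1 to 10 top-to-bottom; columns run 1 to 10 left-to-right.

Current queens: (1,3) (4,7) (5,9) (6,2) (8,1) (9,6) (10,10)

1

(1,3) attacks row 7 at column 3 and diagonals 9.
(4,7) attacks row 7 at column 7 and diagonals 4, 10.
(5,9) attacks row 7 at column 9 and diagonals 7.
(6,2) attacks row 7 at column 2 and diagonals 1, 3.
(8,1) attacks row 7 at column 1 and diagonals 2.
(9,6) attacks row 7 at column 6 and diagonals 4, 8.
(10,10) attacks row 7 at column 10 and diagonals 7.
Attacked columns: {1, 2, 3, 4, 6, 7, 8, 9, 10}. Safe: {5}.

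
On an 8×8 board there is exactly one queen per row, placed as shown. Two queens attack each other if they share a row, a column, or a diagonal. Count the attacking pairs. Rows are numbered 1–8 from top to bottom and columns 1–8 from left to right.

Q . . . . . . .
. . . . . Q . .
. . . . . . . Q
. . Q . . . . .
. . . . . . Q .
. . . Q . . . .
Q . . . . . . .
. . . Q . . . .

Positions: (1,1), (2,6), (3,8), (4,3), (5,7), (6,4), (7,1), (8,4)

Same column: (1,1)–(7,1) (column 1); (6,4)–(8,4) (column 4).
Same diagonal: (2,6)–(7,1) (|2−7| = |6−1| = 5); (5,7)–(8,4) (|5−8| = |7−4| = 3).
Total attacking pairs: 4.

4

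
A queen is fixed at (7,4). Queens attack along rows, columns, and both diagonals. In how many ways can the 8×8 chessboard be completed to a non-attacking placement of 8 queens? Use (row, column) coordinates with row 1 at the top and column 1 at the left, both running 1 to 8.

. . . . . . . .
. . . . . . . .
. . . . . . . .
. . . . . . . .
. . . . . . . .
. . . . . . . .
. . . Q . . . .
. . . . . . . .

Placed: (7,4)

Branch on row 1: col 1 → 0; col 2 → 0; col 3 → 3; col 5 → 3; col 6 → 1; col 7 → 0; col 8 → 1.
Sum: 0 + 0 + 3 + 3 + 1 + 0 + 1 = 8.

8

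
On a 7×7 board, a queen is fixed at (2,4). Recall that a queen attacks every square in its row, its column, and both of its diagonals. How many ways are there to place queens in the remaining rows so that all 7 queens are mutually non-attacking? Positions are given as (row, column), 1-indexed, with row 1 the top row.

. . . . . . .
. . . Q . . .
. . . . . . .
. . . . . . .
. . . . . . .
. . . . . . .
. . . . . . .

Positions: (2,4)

Branch on row 1: col 1 → 1; col 2 → 2; col 6 → 2; col 7 → 1.
Sum: 1 + 2 + 2 + 1 = 6.

6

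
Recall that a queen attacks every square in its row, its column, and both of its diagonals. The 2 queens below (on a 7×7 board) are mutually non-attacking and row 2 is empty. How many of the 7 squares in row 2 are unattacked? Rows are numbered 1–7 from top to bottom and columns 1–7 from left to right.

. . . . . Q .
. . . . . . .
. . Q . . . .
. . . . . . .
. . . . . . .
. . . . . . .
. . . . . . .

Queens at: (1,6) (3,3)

(1,6) attacks row 2 at column 6 and diagonals 5, 7.
(3,3) attacks row 2 at column 3 and diagonals 2, 4.
Attacked columns: {2, 3, 4, 5, 6, 7}. Safe: {1}.

1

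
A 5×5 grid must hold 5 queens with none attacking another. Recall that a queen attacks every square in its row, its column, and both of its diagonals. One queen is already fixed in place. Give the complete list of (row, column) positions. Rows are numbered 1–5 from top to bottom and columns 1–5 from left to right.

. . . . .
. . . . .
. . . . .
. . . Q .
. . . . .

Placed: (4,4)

Row 1: attacked by (4,4)→{1,4}. Safe: 2, 3, 5. Place at column 5.
Row 2: attacked by (1,5)→{4,5}; (4,4)→{2,4}. Safe: 1, 3. Place at column 3.
Row 3: attacked by (1,5)→{3,5}; (2,3)→{2,3,4}; (4,4)→{3,4,5}. Safe: 1. Place at column 1.
Row 5: attacked by (1,5)→{1,5}; (2,3)→{3}; (3,1)→{1,3}; (4,4)→{3,4,5}. Safe: 2. Place at column 2.
Columns [5, 3, 1, 4, 2], r−c [-4, -1, 2, 0, 3], r+c [6, 5, 4, 8, 7] are all distinct, so no two queens attack.

(1,5) (2,3) (3,1) (4,4) (5,2)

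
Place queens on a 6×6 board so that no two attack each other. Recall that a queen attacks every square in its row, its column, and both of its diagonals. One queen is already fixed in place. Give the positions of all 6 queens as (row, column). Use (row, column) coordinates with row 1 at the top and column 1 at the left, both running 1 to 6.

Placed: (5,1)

Row 1: attacked by (5,1)→{1,5}. Safe: 2, 3, 4, 6. Place at column 3.
Row 2: attacked by (1,3)→{2,3,4}; (5,1)→{1,4}. Safe: 5, 6. Place at column 6.
Row 3: attacked by (1,3)→{1,3,5}; (2,6)→{5,6}; (5,1)→{1,3}. Safe: 2, 4. Place at column 2.
Row 4: attacked by (1,3)→{3,6}; (2,6)→{4,6}; (3,2)→{1,2,3}; (5,1)→{1,2}. Safe: 5. Place at column 5.
Row 6: attacked by (1,3)→{3}; (2,6)→{2,6}; (3,2)→{2,5}; (4,5)→{3,5}; (5,1)→{1,2}. Safe: 4. Place at column 4.
Columns [3, 6, 2, 5, 1, 4], r−c [-2, -4, 1, -1, 4, 2], r+c [4, 8, 5, 9, 6, 10] are all distinct, so no two queens attack.

(1,3) (2,6) (3,2) (4,5) (5,1) (6,4)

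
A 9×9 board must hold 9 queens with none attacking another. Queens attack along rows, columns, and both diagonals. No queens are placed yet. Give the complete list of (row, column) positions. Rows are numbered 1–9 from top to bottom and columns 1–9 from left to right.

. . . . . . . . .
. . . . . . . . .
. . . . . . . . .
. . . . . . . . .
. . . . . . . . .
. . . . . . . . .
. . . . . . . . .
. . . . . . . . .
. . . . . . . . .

(1,7) (2,4) (3,1) (4,9) (5,2) (6,6) (7,8) (8,3) (9,5)

Row 1: Safe: 1, 2, 3, 4, 5, 6, 7, 8, 9. Place at column 7.
Row 2: attacked by (1,7)→{6,7,8}. Safe: 1, 2, 3, 4, 5, 9. Place at column 4.
Row 3: attacked by (1,7)→{5,7,9}; (2,4)→{3,4,5}. Safe: 1, 2, 6, 8. Place at column 1.
Row 4: attacked by (1,7)→{4,7}; (2,4)→{2,4,6}; (3,1)→{1,2}. Safe: 3, 5, 8, 9. Place at column 9.
Row 5: attacked by (1,7)→{3,7}; (2,4)→{1,4,7}; (3,1)→{1,3}; (4,9)→{8,9}. Safe: 2, 5, 6. Place at column 2.
Row 6: attacked by (1,7)→{2,7}; (2,4)→{4,8}; (3,1)→{1,4}; (4,9)→{7,9}; (5,2)→{1,2,3}. Safe: 5, 6. Place at column 6.
Row 7: attacked by (1,7)→{1,7}; (2,4)→{4,9}; (3,1)→{1,5}; (4,9)→{6,9}; (5,2)→{2,4}; (6,6)→{5,6,7}. Safe: 3, 8. Place at column 8.
Row 8: attacked by (1,7)→{7}; (2,4)→{4}; (3,1)→{1,6}; (4,9)→{5,9}; (5,2)→{2,5}; (6,6)→{4,6,8}; (7,8)→{7,8,9}. Safe: 3. Place at column 3.
Row 9: attacked by (1,7)→{7}; (2,4)→{4}; (3,1)→{1,7}; (4,9)→{4,9}; (5,2)→{2,6}; (6,6)→{3,6,9}; (7,8)→{6,8}; (8,3)→{2,3,4}. Safe: 5. Place at column 5.
Columns [7, 4, 1, 9, 2, 6, 8, 3, 5], r−c [-6, -2, 2, -5, 3, 0, -1, 5, 4], r+c [8, 6, 4, 13, 7, 12, 15, 11, 14] are all distinct, so no two queens attack.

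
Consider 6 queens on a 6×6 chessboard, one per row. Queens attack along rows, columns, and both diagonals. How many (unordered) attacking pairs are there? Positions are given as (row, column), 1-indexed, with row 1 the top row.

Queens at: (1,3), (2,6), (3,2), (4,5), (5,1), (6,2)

3

Same column: (3,2)–(6,2) (column 2).
Same diagonal: (2,6)–(6,2) (|2−6| = |6−2| = 4); (5,1)–(6,2) (|5−6| = |1−2| = 1).
Total attacking pairs: 3.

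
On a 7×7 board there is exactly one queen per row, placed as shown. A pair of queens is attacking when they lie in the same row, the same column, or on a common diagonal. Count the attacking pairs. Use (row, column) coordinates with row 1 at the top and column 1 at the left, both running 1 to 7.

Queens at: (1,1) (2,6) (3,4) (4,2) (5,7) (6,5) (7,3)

All columns are distinct and no two queens satisfy |Δrow| = |Δcol|, so no pair attacks.

0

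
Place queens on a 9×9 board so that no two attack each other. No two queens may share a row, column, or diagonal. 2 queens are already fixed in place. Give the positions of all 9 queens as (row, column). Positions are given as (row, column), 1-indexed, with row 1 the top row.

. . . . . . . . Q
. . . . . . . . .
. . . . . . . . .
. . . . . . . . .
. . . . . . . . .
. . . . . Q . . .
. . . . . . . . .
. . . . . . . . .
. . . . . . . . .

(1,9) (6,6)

(1,9) (2,4) (3,8) (4,1) (5,3) (6,6) (7,2) (8,7) (9,5)

Row 2: attacked by (1,9)→{8,9}; (6,6)→{2,6}. Safe: 1, 3, 4, 5, 7. Place at column 4.
Row 3: attacked by (1,9)→{7,9}; (2,4)→{3,4,5}; (6,6)→{3,6,9}. Safe: 1, 2, 8. Place at column 8.
Row 4: attacked by (1,9)→{6,9}; (2,4)→{2,4,6}; (3,8)→{7,8,9}; (6,6)→{4,6,8}. Safe: 1, 3, 5. Place at column 1.
Row 5: attacked by (1,9)→{5,9}; (2,4)→{1,4,7}; (3,8)→{6,8}; (4,1)→{1,2}; (6,6)→{5,6,7}. Safe: 3. Place at column 3.
Row 7: attacked by (1,9)→{3,9}; (2,4)→{4,9}; (3,8)→{4,8}; (4,1)→{1,4}; (5,3)→{1,3,5}; (6,6)→{5,6,7}. Safe: 2. Place at column 2.
Row 8: attacked by (1,9)→{2,9}; (2,4)→{4}; (3,8)→{3,8}; (4,1)→{1,5}; (5,3)→{3,6}; (6,6)→{4,6,8}; (7,2)→{1,2,3}. Safe: 7. Place at column 7.
Row 9: attacked by (1,9)→{1,9}; (2,4)→{4}; (3,8)→{2,8}; (4,1)→{1,6}; (5,3)→{3,7}; (6,6)→{3,6,9}; (7,2)→{2,4}; (8,7)→{6,7,8}. Safe: 5. Place at column 5.
Columns [9, 4, 8, 1, 3, 6, 2, 7, 5], r−c [-8, -2, -5, 3, 2, 0, 5, 1, 4], r+c [10, 6, 11, 5, 8, 12, 9, 15, 14] are all distinct, so no two queens attack.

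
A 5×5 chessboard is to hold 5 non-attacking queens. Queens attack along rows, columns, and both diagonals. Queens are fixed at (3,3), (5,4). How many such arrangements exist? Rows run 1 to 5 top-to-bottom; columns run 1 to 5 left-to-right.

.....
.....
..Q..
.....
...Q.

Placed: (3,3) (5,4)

Branch on row 1: col 2 → 1.
Sum: 1 = 1.

1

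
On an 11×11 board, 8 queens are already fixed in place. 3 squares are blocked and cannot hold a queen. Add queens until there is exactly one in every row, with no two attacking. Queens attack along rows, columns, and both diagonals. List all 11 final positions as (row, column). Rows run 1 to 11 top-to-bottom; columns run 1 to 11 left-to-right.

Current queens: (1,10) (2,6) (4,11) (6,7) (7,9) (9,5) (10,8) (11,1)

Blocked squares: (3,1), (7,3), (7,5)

(1,10) (2,6) (3,3) (4,11) (5,4) (6,7) (7,9) (8,2) (9,5) (10,8) (11,1)

Row 3: attacked by (1,10)→{8,10}; (2,6)→{5,6,7}; (4,11)→{10,11}; (6,7)→{4,7,10}; (7,9)→{5,9}; (9,5)→{5,11}; (10,8)→{1,8}; (11,1)→{1,9}. Blocked: 1. Safe: 2, 3. Place at column 3.
Row 5: attacked by (1,10)→{6,10}; (2,6)→{3,6,9}; (3,3)→{1,3,5}; (4,11)→{10,11}; (6,7)→{6,7,8}; (7,9)→{7,9,11}; (9,5)→{1,5,9}; (10,8)→{3,8}; (11,1)→{1,7}. Safe: 2, 4. Place at column 4.
Row 8: attacked by (1,10)→{3,10}; (2,6)→{6}; (3,3)→{3,8}; (4,11)→{7,11}; (5,4)→{1,4,7}; (6,7)→{5,7,9}; (7,9)→{8,9,10}; (9,5)→{4,5,6}; (10,8)→{6,8,10}; (11,1)→{1,4}. Safe: 2. Place at column 2.
Columns [10, 6, 3, 11, 4, 7, 9, 2, 5, 8, 1], r−c [-9, -4, 0, -7, 1, -1, -2, 6, 4, 2, 10], r+c [11, 8, 6, 15, 9, 13, 16, 10, 14, 18, 12] are all distinct, so no two queens attack.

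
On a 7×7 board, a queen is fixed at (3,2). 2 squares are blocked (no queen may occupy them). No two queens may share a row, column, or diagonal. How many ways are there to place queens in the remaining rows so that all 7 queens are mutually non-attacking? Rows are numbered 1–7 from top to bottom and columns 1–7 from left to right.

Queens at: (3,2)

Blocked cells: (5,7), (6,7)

Branch on row 1: col 1 → 0; col 3 → 2; col 5 → 2; col 6 → 1; col 7 → 0.
Sum: 0 + 2 + 2 + 1 + 0 = 5.

5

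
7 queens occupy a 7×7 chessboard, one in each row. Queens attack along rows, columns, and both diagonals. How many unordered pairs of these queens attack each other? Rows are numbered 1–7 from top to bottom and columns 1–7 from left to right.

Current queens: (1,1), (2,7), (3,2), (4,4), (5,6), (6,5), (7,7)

6

Same column: (2,7)–(7,7) (column 7).
Same diagonal: (1,1)–(4,4) (|1−4| = |1−4| = 3); (1,1)–(7,7) (|1−7| = |1−7| = 6); (3,2)–(6,5) (|3−6| = |2−5| = 3); (4,4)–(7,7) (|4−7| = |4−7| = 3); (5,6)–(6,5) (|5−6| = |6−5| = 1).
Total attacking pairs: 6.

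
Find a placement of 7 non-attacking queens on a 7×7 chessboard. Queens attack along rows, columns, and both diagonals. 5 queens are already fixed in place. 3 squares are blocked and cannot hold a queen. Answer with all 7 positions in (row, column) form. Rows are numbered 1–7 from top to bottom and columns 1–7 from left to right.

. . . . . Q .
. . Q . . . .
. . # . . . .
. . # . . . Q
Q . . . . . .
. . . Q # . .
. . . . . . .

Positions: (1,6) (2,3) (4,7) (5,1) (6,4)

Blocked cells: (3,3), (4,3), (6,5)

Row 3: attacked by (1,6)→{4,6}; (2,3)→{2,3,4}; (4,7)→{6,7}; (5,1)→{1,3}; (6,4)→{1,4,7}. Blocked: 3. Safe: 5. Place at column 5.
Row 7: attacked by (1,6)→{6}; (2,3)→{3}; (3,5)→{1,5}; (4,7)→{4,7}; (5,1)→{1,3}; (6,4)→{3,4,5}. Safe: 2. Place at column 2.
Columns [6, 3, 5, 7, 1, 4, 2], r−c [-5, -1, -2, -3, 4, 2, 5], r+c [7, 5, 8, 11, 6, 10, 9] are all distinct, so no two queens attack.

(1,6) (2,3) (3,5) (4,7) (5,1) (6,4) (7,2)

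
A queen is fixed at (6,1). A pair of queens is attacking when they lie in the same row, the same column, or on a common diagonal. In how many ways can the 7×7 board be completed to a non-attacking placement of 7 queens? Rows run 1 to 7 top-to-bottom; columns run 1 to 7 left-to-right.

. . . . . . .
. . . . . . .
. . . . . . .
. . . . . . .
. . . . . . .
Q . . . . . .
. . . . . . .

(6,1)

Branch on row 1: col 2 → 1; col 3 → 1; col 4 → 2; col 5 → 2; col 7 → 1.
Sum: 1 + 1 + 2 + 2 + 1 = 7.

7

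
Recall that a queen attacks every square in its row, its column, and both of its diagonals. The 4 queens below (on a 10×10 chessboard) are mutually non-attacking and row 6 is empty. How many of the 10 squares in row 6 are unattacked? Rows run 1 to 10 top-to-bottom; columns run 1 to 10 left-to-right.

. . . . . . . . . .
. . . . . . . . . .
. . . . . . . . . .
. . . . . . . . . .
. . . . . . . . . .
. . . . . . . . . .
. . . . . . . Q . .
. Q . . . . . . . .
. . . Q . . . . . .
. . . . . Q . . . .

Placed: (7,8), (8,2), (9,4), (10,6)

(7,8) attacks row 6 at column 8 and diagonals 7, 9.
(8,2) attacks row 6 at column 2 and diagonals 4.
(9,4) attacks row 6 at column 4 and diagonals 1, 7.
(10,6) attacks row 6 at column 6 and diagonals 2, 10.
Attacked columns: {1, 2, 4, 6, 7, 8, 9, 10}. Safe: {3, 5}.

2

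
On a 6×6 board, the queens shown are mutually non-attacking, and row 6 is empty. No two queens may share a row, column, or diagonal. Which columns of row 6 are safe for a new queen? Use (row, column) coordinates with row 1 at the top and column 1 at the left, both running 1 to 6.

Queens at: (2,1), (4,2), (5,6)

columns 3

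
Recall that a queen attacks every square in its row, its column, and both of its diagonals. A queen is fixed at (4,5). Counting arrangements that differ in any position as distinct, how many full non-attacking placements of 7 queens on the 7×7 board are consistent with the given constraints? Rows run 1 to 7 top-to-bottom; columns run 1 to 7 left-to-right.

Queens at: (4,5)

4

Branch on row 1: col 1 → 0; col 3 → 1; col 4 → 1; col 6 → 1; col 7 → 1.
Sum: 0 + 1 + 1 + 1 + 1 = 4.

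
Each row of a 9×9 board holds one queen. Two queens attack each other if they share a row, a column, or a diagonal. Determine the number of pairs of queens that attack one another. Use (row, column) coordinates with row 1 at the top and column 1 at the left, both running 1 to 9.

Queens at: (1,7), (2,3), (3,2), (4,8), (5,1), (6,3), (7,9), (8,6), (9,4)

2

Same column: (2,3)–(6,3) (column 3).
Same diagonal: (2,3)–(3,2) (|2−3| = |3−2| = 1).
Total attacking pairs: 2.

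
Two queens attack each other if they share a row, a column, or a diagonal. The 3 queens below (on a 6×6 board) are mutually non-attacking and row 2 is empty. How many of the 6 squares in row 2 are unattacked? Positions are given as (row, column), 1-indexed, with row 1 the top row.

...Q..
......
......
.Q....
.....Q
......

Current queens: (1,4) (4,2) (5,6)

(1,4) attacks row 2 at column 4 and diagonals 3, 5.
(4,2) attacks row 2 at column 2 and diagonals 4.
(5,6) attacks row 2 at column 6 and diagonals 3.
Attacked columns: {2, 3, 4, 5, 6}. Safe: {1}.

1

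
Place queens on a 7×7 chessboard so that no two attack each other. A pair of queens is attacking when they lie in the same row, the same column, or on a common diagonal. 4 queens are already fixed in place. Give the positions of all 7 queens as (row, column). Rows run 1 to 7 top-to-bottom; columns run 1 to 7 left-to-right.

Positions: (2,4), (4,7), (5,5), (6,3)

(1,2) (2,4) (3,1) (4,7) (5,5) (6,3) (7,6)

Row 1: attacked by (2,4)→{3,4,5}; (4,7)→{4,7}; (5,5)→{1,5}; (6,3)→{3}. Safe: 2, 6. Place at column 2.
Row 3: attacked by (1,2)→{2,4}; (2,4)→{3,4,5}; (4,7)→{6,7}; (5,5)→{3,5,7}; (6,3)→{3,6}. Safe: 1. Place at column 1.
Row 7: attacked by (1,2)→{2}; (2,4)→{4}; (3,1)→{1,5}; (4,7)→{4,7}; (5,5)→{3,5,7}; (6,3)→{2,3,4}. Safe: 6. Place at column 6.
Columns [2, 4, 1, 7, 5, 3, 6], r−c [-1, -2, 2, -3, 0, 3, 1], r+c [3, 6, 4, 11, 10, 9, 13] are all distinct, so no two queens attack.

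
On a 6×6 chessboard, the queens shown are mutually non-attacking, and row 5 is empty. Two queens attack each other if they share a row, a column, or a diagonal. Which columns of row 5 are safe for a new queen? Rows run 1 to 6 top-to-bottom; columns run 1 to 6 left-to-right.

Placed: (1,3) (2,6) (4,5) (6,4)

(1,3) attacks row 5 at column 3.
(2,6) attacks row 5 at column 6 and diagonals 3.
(4,5) attacks row 5 at column 5 and diagonals 4, 6.
(6,4) attacks row 5 at column 4 and diagonals 3, 5.
Attacked columns: {3, 4, 5, 6}. Safe: {1, 2}.

columns 1, 2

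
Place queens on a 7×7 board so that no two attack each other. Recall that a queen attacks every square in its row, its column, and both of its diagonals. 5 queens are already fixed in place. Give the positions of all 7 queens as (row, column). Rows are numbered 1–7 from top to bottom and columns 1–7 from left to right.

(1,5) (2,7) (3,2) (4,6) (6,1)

(1,5) (2,7) (3,2) (4,6) (5,3) (6,1) (7,4)

Row 5: attacked by (1,5)→{1,5}; (2,7)→{4,7}; (3,2)→{2,4}; (4,6)→{5,6,7}; (6,1)→{1,2}. Safe: 3. Place at column 3.
Row 7: attacked by (1,5)→{5}; (2,7)→{2,7}; (3,2)→{2,6}; (4,6)→{3,6}; (5,3)→{1,3,5}; (6,1)→{1,2}. Safe: 4. Place at column 4.
Columns [5, 7, 2, 6, 3, 1, 4], r−c [-4, -5, 1, -2, 2, 5, 3], r+c [6, 9, 5, 10, 8, 7, 11] are all distinct, so no two queens attack.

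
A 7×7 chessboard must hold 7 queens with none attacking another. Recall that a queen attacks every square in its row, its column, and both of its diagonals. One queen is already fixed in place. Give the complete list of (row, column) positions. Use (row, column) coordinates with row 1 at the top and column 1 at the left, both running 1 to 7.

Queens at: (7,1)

Row 1: attacked by (7,1)→{1,7}. Safe: 2, 3, 4, 5, 6. Place at column 3.
Row 2: attacked by (1,3)→{2,3,4}; (7,1)→{1,6}. Safe: 5, 7. Place at column 5.
Row 3: attacked by (1,3)→{1,3,5}; (2,5)→{4,5,6}; (7,1)→{1,5}. Safe: 2, 7. Place at column 7.
Row 4: attacked by (1,3)→{3,6}; (2,5)→{3,5,7}; (3,7)→{6,7}; (7,1)→{1,4}. Safe: 2. Place at column 2.
Row 5: attacked by (1,3)→{3,7}; (2,5)→{2,5}; (3,7)→{5,7}; (4,2)→{1,2,3}; (7,1)→{1,3}. Safe: 4, 6. Place at column 4.
Row 6: attacked by (1,3)→{3}; (2,5)→{1,5}; (3,7)→{4,7}; (4,2)→{2,4}; (5,4)→{3,4,5}; (7,1)→{1,2}. Safe: 6. Place at column 6.
Columns [3, 5, 7, 2, 4, 6, 1], r−c [-2, -3, -4, 2, 1, 0, 6], r+c [4, 7, 10, 6, 9, 12, 8] are all distinct, so no two queens attack.

(1,3) (2,5) (3,7) (4,2) (5,4) (6,6) (7,1)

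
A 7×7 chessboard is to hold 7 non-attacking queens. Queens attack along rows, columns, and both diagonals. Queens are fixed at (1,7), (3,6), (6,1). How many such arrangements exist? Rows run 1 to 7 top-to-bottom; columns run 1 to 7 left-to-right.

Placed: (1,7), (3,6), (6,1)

1

Branch on row 2: col 2 → 0; col 3 → 1; col 4 → 0.
Sum: 0 + 1 + 0 = 1.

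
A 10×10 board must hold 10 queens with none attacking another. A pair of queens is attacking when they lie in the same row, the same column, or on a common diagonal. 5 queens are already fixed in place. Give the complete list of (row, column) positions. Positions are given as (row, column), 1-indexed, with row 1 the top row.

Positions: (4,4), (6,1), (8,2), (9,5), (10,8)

(1,3) (2,7) (3,9) (4,4) (5,6) (6,1) (7,10) (8,2) (9,5) (10,8)

Row 1: attacked by (4,4)→{1,4,7}; (6,1)→{1,6}; (8,2)→{2,9}; (9,5)→{5}; (10,8)→{8}. Safe: 3, 10. Place at column 3.
Row 2: attacked by (1,3)→{2,3,4}; (4,4)→{2,4,6}; (6,1)→{1,5}; (8,2)→{2,8}; (9,5)→{5}; (10,8)→{8}. Safe: 7, 9, 10. Place at column 7.
Row 3: attacked by (1,3)→{1,3,5}; (2,7)→{6,7,8}; (4,4)→{3,4,5}; (6,1)→{1,4}; (8,2)→{2,7}; (9,5)→{5}; (10,8)→{1,8}. Safe: 9, 10. Place at column 9.
Row 5: attacked by (1,3)→{3,7}; (2,7)→{4,7,10}; (3,9)→{7,9}; (4,4)→{3,4,5}; (6,1)→{1,2}; (8,2)→{2,5}; (9,5)→{1,5,9}; (10,8)→{3,8}. Safe: 6. Place at column 6.
Row 7: attacked by (1,3)→{3,9}; (2,7)→{2,7}; (3,9)→{5,9}; (4,4)→{1,4,7}; (5,6)→{4,6,8}; (6,1)→{1,2}; (8,2)→{1,2,3}; (9,5)→{3,5,7}; (10,8)→{5,8}. Safe: 10. Place at column 10.
Columns [3, 7, 9, 4, 6, 1, 10, 2, 5, 8], r−c [-2, -5, -6, 0, -1, 5, -3, 6, 4, 2], r+c [4, 9, 12, 8, 11, 7, 17, 10, 14, 18] are all distinct, so no two queens attack.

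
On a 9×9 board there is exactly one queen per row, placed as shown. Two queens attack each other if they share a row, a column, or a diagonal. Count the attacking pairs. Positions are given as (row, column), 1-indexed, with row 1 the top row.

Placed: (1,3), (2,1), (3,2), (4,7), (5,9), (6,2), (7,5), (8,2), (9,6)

Same column: (3,2)–(6,2) (column 2); (3,2)–(8,2) (column 2); (6,2)–(8,2) (column 2).
Same diagonal: (2,1)–(3,2) (|2−3| = |1−2| = 1).
Total attacking pairs: 4.

4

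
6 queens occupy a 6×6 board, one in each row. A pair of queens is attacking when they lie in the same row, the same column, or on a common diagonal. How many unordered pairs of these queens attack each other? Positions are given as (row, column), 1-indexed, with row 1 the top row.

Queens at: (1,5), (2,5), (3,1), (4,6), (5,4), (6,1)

3

Same column: (1,5)–(2,5) (column 5); (3,1)–(6,1) (column 1).
Same diagonal: (2,5)–(6,1) (|2−6| = |5−1| = 4).
Total attacking pairs: 3.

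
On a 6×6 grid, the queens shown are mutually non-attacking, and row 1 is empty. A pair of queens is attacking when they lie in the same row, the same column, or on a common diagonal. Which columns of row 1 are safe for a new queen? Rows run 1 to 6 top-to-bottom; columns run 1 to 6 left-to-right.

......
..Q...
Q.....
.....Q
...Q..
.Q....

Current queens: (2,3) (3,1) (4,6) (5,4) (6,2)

(2,3) attacks row 1 at column 3 and diagonals 2, 4.
(3,1) attacks row 1 at column 1 and diagonals 3.
(4,6) attacks row 1 at column 6 and diagonals 3.
(5,4) attacks row 1 at column 4.
(6,2) attacks row 1 at column 2.
Attacked columns: {1, 2, 3, 4, 6}. Safe: {5}.

columns 5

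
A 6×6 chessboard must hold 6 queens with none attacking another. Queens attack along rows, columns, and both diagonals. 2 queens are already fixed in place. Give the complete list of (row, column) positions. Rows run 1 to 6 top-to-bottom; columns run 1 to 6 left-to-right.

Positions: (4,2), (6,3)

(1,4) (2,1) (3,5) (4,2) (5,6) (6,3)

Row 1: attacked by (4,2)→{2,5}; (6,3)→{3}. Safe: 1, 4, 6. Place at column 4.
Row 2: attacked by (1,4)→{3,4,5}; (4,2)→{2,4}; (6,3)→{3}. Safe: 1, 6. Place at column 1.
Row 3: attacked by (1,4)→{2,4,6}; (2,1)→{1,2}; (4,2)→{1,2,3}; (6,3)→{3,6}. Safe: 5. Place at column 5.
Row 5: attacked by (1,4)→{4}; (2,1)→{1,4}; (3,5)→{3,5}; (4,2)→{1,2,3}; (6,3)→{2,3,4}. Safe: 6. Place at column 6.
Columns [4, 1, 5, 2, 6, 3], r−c [-3, 1, -2, 2, -1, 3], r+c [5, 3, 8, 6, 11, 9] are all distinct, so no two queens attack.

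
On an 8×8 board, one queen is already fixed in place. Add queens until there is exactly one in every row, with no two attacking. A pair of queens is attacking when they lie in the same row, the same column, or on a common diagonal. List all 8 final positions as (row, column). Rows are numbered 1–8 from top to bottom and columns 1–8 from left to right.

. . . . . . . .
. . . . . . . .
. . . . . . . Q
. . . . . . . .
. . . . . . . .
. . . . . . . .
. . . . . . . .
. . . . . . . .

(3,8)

(1,7) (2,3) (3,8) (4,2) (5,5) (6,1) (7,6) (8,4)

Row 1: attacked by (3,8)→{6,8}. Safe: 1, 2, 3, 4, 5, 7. Place at column 7.
Row 2: attacked by (1,7)→{6,7,8}; (3,8)→{7,8}. Safe: 1, 2, 3, 4, 5. Place at column 3.
Row 4: attacked by (1,7)→{4,7}; (2,3)→{1,3,5}; (3,8)→{7,8}. Safe: 2, 6. Place at column 2.
Row 5: attacked by (1,7)→{3,7}; (2,3)→{3,6}; (3,8)→{6,8}; (4,2)→{1,2,3}. Safe: 4, 5. Place at column 5.
Row 6: attacked by (1,7)→{2,7}; (2,3)→{3,7}; (3,8)→{5,8}; (4,2)→{2,4}; (5,5)→{4,5,6}. Safe: 1. Place at column 1.
Row 7: attacked by (1,7)→{1,7}; (2,3)→{3,8}; (3,8)→{4,8}; (4,2)→{2,5}; (5,5)→{3,5,7}; (6,1)→{1,2}. Safe: 6. Place at column 6.
Row 8: attacked by (1,7)→{7}; (2,3)→{3}; (3,8)→{3,8}; (4,2)→{2,6}; (5,5)→{2,5,8}; (6,1)→{1,3}; (7,6)→{5,6,7}. Safe: 4. Place at column 4.
Columns [7, 3, 8, 2, 5, 1, 6, 4], r−c [-6, -1, -5, 2, 0, 5, 1, 4], r+c [8, 5, 11, 6, 10, 7, 13, 12] are all distinct, so no two queens attack.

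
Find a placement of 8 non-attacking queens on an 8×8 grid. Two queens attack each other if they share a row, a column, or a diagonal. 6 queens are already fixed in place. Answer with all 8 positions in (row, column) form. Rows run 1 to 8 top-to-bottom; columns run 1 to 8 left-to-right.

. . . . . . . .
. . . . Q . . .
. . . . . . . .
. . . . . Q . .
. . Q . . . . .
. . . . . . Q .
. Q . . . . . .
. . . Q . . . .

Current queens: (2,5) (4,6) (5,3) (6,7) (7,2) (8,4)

(1,1) (2,5) (3,8) (4,6) (5,3) (6,7) (7,2) (8,4)

Row 1: attacked by (2,5)→{4,5,6}; (4,6)→{3,6}; (5,3)→{3,7}; (6,7)→{2,7}; (7,2)→{2,8}; (8,4)→{4}. Safe: 1. Place at column 1.
Row 3: attacked by (1,1)→{1,3}; (2,5)→{4,5,6}; (4,6)→{5,6,7}; (5,3)→{1,3,5}; (6,7)→{4,7}; (7,2)→{2,6}; (8,4)→{4}. Safe: 8. Place at column 8.
Columns [1, 5, 8, 6, 3, 7, 2, 4], r−c [0, -3, -5, -2, 2, -1, 5, 4], r+c [2, 7, 11, 10, 8, 13, 9, 12] are all distinct, so no two queens attack.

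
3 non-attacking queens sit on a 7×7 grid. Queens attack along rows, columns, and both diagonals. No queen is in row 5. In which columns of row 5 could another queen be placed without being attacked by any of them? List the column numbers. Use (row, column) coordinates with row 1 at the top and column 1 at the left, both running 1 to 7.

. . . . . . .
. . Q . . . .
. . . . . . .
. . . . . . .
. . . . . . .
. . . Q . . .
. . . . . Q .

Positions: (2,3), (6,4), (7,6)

columns 1, 2, 7

(2,3) attacks row 5 at column 3 and diagonals 6.
(6,4) attacks row 5 at column 4 and diagonals 3, 5.
(7,6) attacks row 5 at column 6 and diagonals 4.
Attacked columns: {3, 4, 5, 6}. Safe: {1, 2, 7}.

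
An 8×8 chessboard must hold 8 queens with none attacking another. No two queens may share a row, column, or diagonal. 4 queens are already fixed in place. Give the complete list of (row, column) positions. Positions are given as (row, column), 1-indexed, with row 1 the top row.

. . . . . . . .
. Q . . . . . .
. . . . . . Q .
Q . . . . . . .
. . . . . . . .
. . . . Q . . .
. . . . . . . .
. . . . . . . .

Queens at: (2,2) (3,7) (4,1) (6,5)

(1,6) (2,2) (3,7) (4,1) (5,3) (6,5) (7,8) (8,4)

Row 1: attacked by (2,2)→{1,2,3}; (3,7)→{5,7}; (4,1)→{1,4}; (6,5)→{5}. Safe: 6, 8. Place at column 6.
Row 5: attacked by (1,6)→{2,6}; (2,2)→{2,5}; (3,7)→{5,7}; (4,1)→{1,2}; (6,5)→{4,5,6}. Safe: 3, 8. Place at column 3.
Row 7: attacked by (1,6)→{6}; (2,2)→{2,7}; (3,7)→{3,7}; (4,1)→{1,4}; (5,3)→{1,3,5}; (6,5)→{4,5,6}. Safe: 8. Place at column 8.
Row 8: attacked by (1,6)→{6}; (2,2)→{2,8}; (3,7)→{2,7}; (4,1)→{1,5}; (5,3)→{3,6}; (6,5)→{3,5,7}; (7,8)→{7,8}. Safe: 4. Place at column 4.
Columns [6, 2, 7, 1, 3, 5, 8, 4], r−c [-5, 0, -4, 3, 2, 1, -1, 4], r+c [7, 4, 10, 5, 8, 11, 15, 12] are all distinct, so no two queens attack.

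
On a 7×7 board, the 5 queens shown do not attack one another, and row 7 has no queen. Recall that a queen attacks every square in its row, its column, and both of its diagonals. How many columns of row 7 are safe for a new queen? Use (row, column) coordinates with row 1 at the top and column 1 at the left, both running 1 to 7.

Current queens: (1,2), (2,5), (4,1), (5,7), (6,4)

(1,2) attacks row 7 at column 2.
(2,5) attacks row 7 at column 5.
(4,1) attacks row 7 at column 1 and diagonals 4.
(5,7) attacks row 7 at column 7 and diagonals 5.
(6,4) attacks row 7 at column 4 and diagonals 3, 5.
Attacked columns: {1, 2, 3, 4, 5, 7}. Safe: {6}.

1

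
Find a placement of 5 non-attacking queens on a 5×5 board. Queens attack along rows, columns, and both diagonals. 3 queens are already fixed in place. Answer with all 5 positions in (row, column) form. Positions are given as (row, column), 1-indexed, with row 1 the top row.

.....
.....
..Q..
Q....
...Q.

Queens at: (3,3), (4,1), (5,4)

(1,2) (2,5) (3,3) (4,1) (5,4)

Row 1: attacked by (3,3)→{1,3,5}; (4,1)→{1,4}; (5,4)→{4}. Safe: 2. Place at column 2.
Row 2: attacked by (1,2)→{1,2,3}; (3,3)→{2,3,4}; (4,1)→{1,3}; (5,4)→{1,4}. Safe: 5. Place at column 5.
Columns [2, 5, 3, 1, 4], r−c [-1, -3, 0, 3, 1], r+c [3, 7, 6, 5, 9] are all distinct, so no two queens attack.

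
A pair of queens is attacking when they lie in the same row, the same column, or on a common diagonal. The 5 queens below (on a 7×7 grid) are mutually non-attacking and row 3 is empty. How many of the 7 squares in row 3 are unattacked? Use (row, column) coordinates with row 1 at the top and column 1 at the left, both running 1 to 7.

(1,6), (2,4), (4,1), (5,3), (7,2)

1

(1,6) attacks row 3 at column 6 and diagonals 4.
(2,4) attacks row 3 at column 4 and diagonals 3, 5.
(4,1) attacks row 3 at column 1 and diagonals 2.
(5,3) attacks row 3 at column 3 and diagonals 1, 5.
(7,2) attacks row 3 at column 2 and diagonals 6.
Attacked columns: {1, 2, 3, 4, 5, 6}. Safe: {7}.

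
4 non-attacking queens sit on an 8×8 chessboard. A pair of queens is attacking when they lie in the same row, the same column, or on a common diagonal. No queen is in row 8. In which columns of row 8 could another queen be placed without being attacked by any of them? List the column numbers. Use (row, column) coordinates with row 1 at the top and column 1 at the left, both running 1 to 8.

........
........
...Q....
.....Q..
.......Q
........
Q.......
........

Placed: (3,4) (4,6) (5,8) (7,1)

(3,4) attacks row 8 at column 4.
(4,6) attacks row 8 at column 6 and diagonals 2.
(5,8) attacks row 8 at column 8 and diagonals 5.
(7,1) attacks row 8 at column 1 and diagonals 2.
Attacked columns: {1, 2, 4, 5, 6, 8}. Safe: {3, 7}.

columns 3, 7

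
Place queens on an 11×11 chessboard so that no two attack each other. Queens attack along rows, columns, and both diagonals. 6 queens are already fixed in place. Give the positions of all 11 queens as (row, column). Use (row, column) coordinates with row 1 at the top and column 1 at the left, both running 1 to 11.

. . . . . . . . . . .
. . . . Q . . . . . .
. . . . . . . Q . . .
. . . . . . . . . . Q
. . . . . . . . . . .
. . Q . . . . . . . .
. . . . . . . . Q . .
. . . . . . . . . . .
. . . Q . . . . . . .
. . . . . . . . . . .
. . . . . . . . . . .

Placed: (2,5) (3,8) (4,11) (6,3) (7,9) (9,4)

(1,7) (2,5) (3,8) (4,11) (5,1) (6,3) (7,9) (8,6) (9,4) (10,2) (11,10)

Row 1: attacked by (2,5)→{4,5,6}; (3,8)→{6,8,10}; (4,11)→{8,11}; (6,3)→{3,8}; (7,9)→{3,9}; (9,4)→{4}. Safe: 1, 2, 7. Place at column 7.
Row 5: attacked by (1,7)→{3,7,11}; (2,5)→{2,5,8}; (3,8)→{6,8,10}; (4,11)→{10,11}; (6,3)→{2,3,4}; (7,9)→{7,9,11}; (9,4)→{4,8}. Safe: 1. Place at column 1.
Row 8: attacked by (1,7)→{7}; (2,5)→{5,11}; (3,8)→{3,8}; (4,11)→{7,11}; (5,1)→{1,4}; (6,3)→{1,3,5}; (7,9)→{8,9,10}; (9,4)→{3,4,5}. Safe: 2, 6. Place at column 6.
Row 10: attacked by (1,7)→{7}; (2,5)→{5}; (3,8)→{1,8}; (4,11)→{5,11}; (5,1)→{1,6}; (6,3)→{3,7}; (7,9)→{6,9}; (8,6)→{4,6,8}; (9,4)→{3,4,5}. Safe: 2, 10. Place at column 2.
Row 11: attacked by (1,7)→{7}; (2,5)→{5}; (3,8)→{8}; (4,11)→{4,11}; (5,1)→{1,7}; (6,3)→{3,8}; (7,9)→{5,9}; (8,6)→{3,6,9}; (9,4)→{2,4,6}; (10,2)→{1,2,3}. Safe: 10. Place at column 10.
Columns [7, 5, 8, 11, 1, 3, 9, 6, 4, 2, 10], r−c [-6, -3, -5, -7, 4, 3, -2, 2, 5, 8, 1], r+c [8, 7, 11, 15, 6, 9, 16, 14, 13, 12, 21] are all distinct, so no two queens attack.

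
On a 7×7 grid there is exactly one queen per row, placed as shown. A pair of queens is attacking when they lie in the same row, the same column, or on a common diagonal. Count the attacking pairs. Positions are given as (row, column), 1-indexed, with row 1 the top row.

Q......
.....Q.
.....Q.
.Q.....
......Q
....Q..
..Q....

1

Same column: (2,6)–(3,6) (column 6).
Total attacking pairs: 1.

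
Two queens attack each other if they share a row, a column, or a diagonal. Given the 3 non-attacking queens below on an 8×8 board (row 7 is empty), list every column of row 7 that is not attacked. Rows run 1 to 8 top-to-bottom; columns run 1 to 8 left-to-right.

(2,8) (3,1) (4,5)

(2,8) attacks row 7 at column 8 and diagonals 3.
(3,1) attacks row 7 at column 1 and diagonals 5.
(4,5) attacks row 7 at column 5 and diagonals 2, 8.
Attacked columns: {1, 2, 3, 5, 8}. Safe: {4, 6, 7}.

columns 4, 6, 7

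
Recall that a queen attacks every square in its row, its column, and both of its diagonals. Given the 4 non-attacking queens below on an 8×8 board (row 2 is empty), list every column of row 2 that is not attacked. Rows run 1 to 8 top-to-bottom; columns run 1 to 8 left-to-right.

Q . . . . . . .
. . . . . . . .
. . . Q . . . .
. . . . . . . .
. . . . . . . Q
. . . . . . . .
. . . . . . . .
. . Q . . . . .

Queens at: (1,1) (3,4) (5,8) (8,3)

columns 6, 7

(1,1) attacks row 2 at column 1 and diagonals 2.
(3,4) attacks row 2 at column 4 and diagonals 3, 5.
(5,8) attacks row 2 at column 8 and diagonals 5.
(8,3) attacks row 2 at column 3.
Attacked columns: {1, 2, 3, 4, 5, 8}. Safe: {6, 7}.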